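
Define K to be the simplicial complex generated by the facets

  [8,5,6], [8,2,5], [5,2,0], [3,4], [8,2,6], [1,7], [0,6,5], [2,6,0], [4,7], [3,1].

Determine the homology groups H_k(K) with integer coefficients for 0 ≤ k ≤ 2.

H_0 ≅ Z^2,  H_1 ≅ Z,  H_2 ≅ Z.

Fix the vertex order 0 < 1 < 2 < 3 < 4 < 5 < 6 < 7 < 8 and write every simplex with vertices in increasing order. Then dim K = 2 and the simplices of K are:

  0-simplices (9): [0], [1], [2], [3], [4], [5], [6], [7], [8]
  1-simplices (13): [0,2], [0,5], [0,6], [1,3], [1,7], [2,5], [2,6], [2,8], [3,4], [4,7], [5,6], [5,8], [6,8]
  2-simplices (6): [0,2,5], [0,2,6], [0,5,6], [2,5,8], [2,6,8], [5,6,8]

giving chain groups C_0 ≅ Z^9, C_1 ≅ Z^13, C_2 ≅ Z^6.

The boundary map ∂_1: C_1 → C_0 maps an edge to its endpoints' difference, ∂[p,q] = q − p. For instance
  ∂[6,8] = [8] − [6].
The 9×13 boundary matrix has rank 7 and Smith normal form diag(1,1,1,1,1,1,1).

∂_2: C_2 → C_1 acts by ∂[p,q,r] = [q,r] − [p,r] + [p,q]. For instance
  ∂[5,6,8] = [6,8] − [5,8] + [5,6],
  ∂[0,5,6] = [5,6] − [0,6] + [0,5].
The 13×6 boundary matrix has rank 5 and Smith normal form diag(1,1,1,1,1).

From H_k ≅ ker(∂_k) / im(∂_{k+1}) we obtain:

  H_0: rank C_0 − rank ∂_1 = 9 − 7 = 2, and the invariant factors of ∂_1 are all 1, so H_0 = Z^2.
  H_1: rank ker ∂_1 − rank ∂_2 = (13 − 7) − 5 = 1, and the invariant factors of ∂_2 are all 1, so H_1 = Z.
  H_2: rank ker ∂_2 − rank ∂_3 = (6 − 5) − 0 = 1, and there is no ∂_3, so H_2 = Z.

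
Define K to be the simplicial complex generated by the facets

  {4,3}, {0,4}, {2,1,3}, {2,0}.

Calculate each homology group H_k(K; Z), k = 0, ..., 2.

K has 5 vertices, 6 edges, 1 triangle.
rank ∂_0 = 0, rank ∂_1 = 4 ⇒ b_0 = 5 − 0 − 4 = 1; all invariant factors of ∂_1 are 1 so no torsion. So H_0 ≅ Z.
rank ∂_1 = 4, rank ∂_2 = 1 ⇒ b_1 = 6 − 4 − 1 = 1; all invariant factors of ∂_2 are 1 so no torsion. So H_1 ≅ Z.
rank ∂_2 = 1, rank ∂_3 = 0 ⇒ b_2 = 1 − 1 − 0 = 0. So H_2 ≅ 0.

H_0 ≅ Z,  H_1 ≅ Z,  H_2 = 0.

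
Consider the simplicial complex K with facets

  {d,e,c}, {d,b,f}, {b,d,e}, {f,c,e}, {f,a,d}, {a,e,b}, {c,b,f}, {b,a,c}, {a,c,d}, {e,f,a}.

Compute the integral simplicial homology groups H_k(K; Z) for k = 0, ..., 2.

Take the total order a < b < c < d < e < f on the vertex set. Then K (dimension 2) consists of the simplices:

  0-simplices (6): a, b, c, d, e, f
  1-simplices (15): ab, ac, ad, ae, af, bc, bd, be, bf, cd, ce, cf, de, df, ef
  2-simplices (10): abc, abe, acd, adf, aef, bcf, bde, bdf, cde, cef

so the chain groups are C_0 ≅ Z^6, C_1 ≅ Z^15, C_2 ≅ Z^10.

∂_1: C_1 → C_0 sends each edge [p,q] (with p < q) to q − p.
As a 6×15 matrix over Z this has rank 5, with invariant factors (1,1,1,1,1).

∂_2: C_2 → C_1 sends each 2-simplex [p,q,r] to [q,r] − [p,r] + [p,q]. For instance
  ∂cde = de − ce + cd,
  ∂bdf = df − bf + bd.
As a 15×10 matrix over Z this has rank 10, with invariant factors (1,1,1,1,1,1,1,1,1,2).

Reading off H_k = ker ∂_k / im ∂_{k+1}:

  H_0: rank C_0 − rank ∂_1 = 6 − 5 = 1, and the invariant factors of ∂_1 are all 1, so H_0 = Z.
  H_1: rank ker ∂_1 − rank ∂_2 = (15 − 5) − 10 = 0, and ∂_2 has invariant factor 2 > 1, so H_1 = Z/2.
  H_2: rank ker ∂_2 − rank ∂_3 = (10 − 10) − 0 = 0, and there is no ∂_3, so H_2 = 0.

As a check, the Euler characteristic is 6 − 15 + 10 = 1, which agrees with 1 − 0 + 0 = 1.

H_0 ≅ Z,  H_1 ≅ Z/2,  H_2 = 0.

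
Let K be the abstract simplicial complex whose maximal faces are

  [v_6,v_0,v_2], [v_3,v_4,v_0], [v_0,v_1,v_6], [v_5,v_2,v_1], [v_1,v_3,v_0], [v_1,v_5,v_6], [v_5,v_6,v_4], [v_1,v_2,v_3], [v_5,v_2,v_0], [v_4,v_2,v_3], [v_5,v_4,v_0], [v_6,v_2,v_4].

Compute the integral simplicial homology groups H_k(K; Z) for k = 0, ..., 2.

H_0 = Z,  H_1 = Z/2,  H_2 = 0.

K has 7 vertices, 18 edges, 12 triangles.
rank ∂_0 = 0, rank ∂_1 = 6 ⇒ b_0 = 7 − 0 − 6 = 1; all invariant factors of ∂_1 are 1 so no torsion. So H_0 = Z.
rank ∂_1 = 6, rank ∂_2 = 12 ⇒ b_1 = 18 − 6 − 12 = 0; ∂_2 has invariant factor(s) [2] giving torsion. So H_1 = Z/2.
rank ∂_2 = 12, rank ∂_3 = 0 ⇒ b_2 = 12 − 12 − 0 = 0. So H_2 = 0.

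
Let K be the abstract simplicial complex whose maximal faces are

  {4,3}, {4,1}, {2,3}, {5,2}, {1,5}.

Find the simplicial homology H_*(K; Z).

K has 5 vertices, 5 edges.
rank ∂_0 = 0, rank ∂_1 = 4 ⇒ b_0 = 5 − 0 − 4 = 1; all invariant factors of ∂_1 are 1 so no torsion. So H_0 = Z.
rank ∂_1 = 4, rank ∂_2 = 0 ⇒ b_1 = 5 − 4 − 0 = 1. So H_1 = Z.

H_0 ≅ Z,  H_1 ≅ Z.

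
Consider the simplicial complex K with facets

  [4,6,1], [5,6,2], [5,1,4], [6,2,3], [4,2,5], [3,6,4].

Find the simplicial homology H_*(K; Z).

H_0 = Z,  H_1 = Z,  H_2 = 0.

Fix the vertex order 1 < 2 < 3 < 4 < 5 < 6 and write every simplex with vertices in increasing order. Then dim K = 2 and the simplices of K are:

  0-simplices (6): [1], [2], [3], [4], [5], [6]
  1-simplices (12): [1,4], [1,5], [1,6], [2,3], [2,4], [2,5], [2,6], [3,4], [3,6], [4,5], [4,6], [5,6]
  2-simplices (6): [1,4,5], [1,4,6], [2,3,6], [2,4,5], [2,5,6], [3,4,6]

Hence C_0 ≅ Z^6, C_1 ≅ Z^12, C_2 ≅ Z^6.

The boundary map ∂_1: C_1 → C_0 maps an edge to its endpoints' difference, ∂[p,q] = q − p.
This gives a 6×12 integer matrix of rank 5; reducing to Smith normal form yields diagonal entries (1,1,1,1,1).

∂_2: C_2 → C_1 acts by ∂[p,q,r] = [q,r] − [p,r] + [p,q]. For instance
  ∂[1,4,6] = [4,6] − [1,6] + [1,4],
  ∂[2,5,6] = [5,6] − [2,6] + [2,5].
This gives a 12×6 integer matrix of rank 6; reducing to Smith normal form yields diagonal entries (1,1,1,1,1,1).

Reading off H_k = ker ∂_k / im ∂_{k+1}:

  H_0: rank C_0 − rank ∂_1 = 6 − 5 = 1, and the invariant factors of ∂_1 are all 1, so H_0 = Z.
  H_1: rank ker ∂_1 − rank ∂_2 = (12 − 5) − 6 = 1, and the invariant factors of ∂_2 are all 1, so H_1 = Z.
  H_2: rank ker ∂_2 − rank ∂_3 = (6 − 6) − 0 = 0, and there is no ∂_3, so H_2 = 0.

As a check, the Euler characteristic is 6 − 12 + 6 = 0, which agrees with 1 − 1 + 0 = 0.
(K is a triangulation of the cylinder S^1 x I.)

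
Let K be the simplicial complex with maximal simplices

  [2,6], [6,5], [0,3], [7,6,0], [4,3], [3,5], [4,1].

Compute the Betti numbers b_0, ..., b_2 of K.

We work with the vertex ordering 0 < 1 < 2 < 3 < 4 < 5 < 6 < 7. The simplices of K, each written with vertices in increasing order, are:

  0-simplices (8): [0], [1], [2], [3], [4], [5], [6], [7]
  1-simplices (9): [0,3], [0,6], [0,7], [1,4], [2,6], [3,4], [3,5], [5,6], [6,7]
  2-simplices (1): [0,6,7]

so the chain groups are C_0 ≅ Z^8, C_1 ≅ Z^9, C_2 ≅ Z^1.

∂_1: C_1 → C_0 is given by ∂[p,q] = [q] − [p].
The resulting 8×9 matrix has rank 7, and its Smith normal form has invariant factors (1,1,1,1,1,1,1).

The boundary map ∂_2: C_2 → C_1 acts by ∂[p,q,r] = [q,r] − [p,r] + [p,q]. For instance
  ∂[0,6,7] = [6,7] − [0,7] + [0,6].
The 9×1 boundary matrix has rank 1 and Smith normal form diag(1).

Computing H_k = (kernel of ∂_k) / (image of ∂_{k+1}):

  H_0: rank C_0 − rank ∂_1 = 8 − 7 = 1, and the invariant factors of ∂_1 are all 1, so H_0 = Z.
  H_1: rank ker ∂_1 − rank ∂_2 = (9 − 7) − 1 = 1, and the invariant factors of ∂_2 are all 1, so H_1 = Z.
  H_2: rank ker ∂_2 − rank ∂_3 = (1 − 1) − 0 = 0, and there is no ∂_3, so H_2 = 0.

Hence the Betti numbers are b_0 = 1, b_1 = 1, b_2 = 0.

b_0 = 1, b_1 = 1, b_2 = 0.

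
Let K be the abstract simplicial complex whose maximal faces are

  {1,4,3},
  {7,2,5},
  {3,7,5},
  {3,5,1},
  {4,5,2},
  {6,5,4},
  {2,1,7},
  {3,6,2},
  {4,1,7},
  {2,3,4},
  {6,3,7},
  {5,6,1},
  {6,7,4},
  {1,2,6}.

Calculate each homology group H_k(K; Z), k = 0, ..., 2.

H_0 ≅ Z,  H_1 ≅ Z^2,  H_2 ≅ Z.

We work with the vertex ordering 1 < 2 < 3 < 4 < 5 < 6 < 7. The simplices of K, each written with vertices in increasing order, are:

  0-simplices (7): [1], [2], [3], [4], [5], [6], [7]
  1-simplices (21): [1,2], [1,3], [1,4], [1,5], [1,6], [1,7], [2,3], [2,4], [2,5], [2,6], [2,7], [3,4], [3,5], [3,6], [3,7], [4,5], [4,6], [4,7], [5,6], [5,7], [6,7]
  2-simplices (14): [1,2,6], [1,2,7], [1,3,4], [1,3,5], [1,4,7], [1,5,6], [2,3,4], [2,3,6], [2,4,5], [2,5,7], [3,5,7], [3,6,7], [4,5,6], [4,6,7]

so the chain groups are C_0 ≅ Z^7, C_1 ≅ Z^21, C_2 ≅ Z^14.

Boundary ∂_1: C_1 → C_0 is given by ∂[p,q] = [q] − [p]. For instance
  ∂[1,2] = [2] − [1].
The 7×21 boundary matrix has rank 6 and Smith normal form diag(1,1,1,1,1,1).

The boundary map ∂_2: C_2 → C_1 maps a triangle to the signed sum of its edges. For instance
  ∂[4,6,7] = [6,7] − [4,7] + [4,6],
  ∂[1,2,7] = [2,7] − [1,7] + [1,2].
This gives a 21×14 integer matrix of rank 13; reducing to Smith normal form yields diagonal entries (1,1,1,1,1,1,1,1,1,1,1,1,1).

Now H_k = ker ∂_k / im ∂_{k+1}, so:

  H_0: rank C_0 − rank ∂_1 = 7 − 6 = 1, and the invariant factors of ∂_1 are all 1, so H_0 ≅ Z.
  H_1: rank ker ∂_1 − rank ∂_2 = (21 − 6) − 13 = 2, and the invariant factors of ∂_2 are all 1, so H_1 ≅ Z^2.
  H_2: rank ker ∂_2 − rank ∂_3 = (14 − 13) − 0 = 1, and there is no ∂_3, so H_2 ≅ Z.

As a check, the Euler characteristic is 7 − 21 + 14 = 0, which agrees with 1 − 2 + 1 = 0.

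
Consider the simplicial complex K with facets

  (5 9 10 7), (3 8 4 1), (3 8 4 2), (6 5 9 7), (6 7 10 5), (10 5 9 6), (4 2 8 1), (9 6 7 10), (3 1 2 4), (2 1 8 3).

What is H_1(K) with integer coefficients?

Order the vertices as 1 < 2 < 3 < 4 < 5 < 6 < 7 < 8 < 9 < 10. Listing each simplex with vertices in this order, K has dimension 3 with simplices:

  0-simplices (10): [1], [2], [3], [4], [5], [6], [7], [8], [9], [10]
  1-simplices (20): [1,2], [1,3], [1,4], [1,8], [2,3], [2,4], [2,8], [3,4], [3,8], [4,8], [5,6], [5,7], [5,9], [5,10], [6,7], [6,9], [6,10], [7,9], [7,10], [9,10]
  2-simplices (20): (20 of them)
  3-simplices (10): [1,2,3,4], [1,2,3,8], [1,2,4,8], [1,3,4,8], [2,3,4,8], [5,6,7,9], [5,6,7,10], [5,6,9,10], [5,7,9,10], [6,7,9,10]

giving chain groups C_0 ≅ Z^10, C_1 ≅ Z^20, C_2 ≅ Z^20, C_3 ≅ Z^10.

The boundary map ∂_1: C_1 → C_0 maps an edge to its endpoints' difference, ∂[p,q] = q − p. For instance
  ∂[3,8] = [8] − [3].
The resulting 10×20 matrix has rank 8, and its Smith normal form has invariant factors (1,1,1,1,1,1,1,1).

The boundary map ∂_2: C_2 → C_1 sends each 2-simplex [p,q,r] to [q,r] − [p,r] + [p,q]. For instance
  ∂[5,6,10] = [6,10] − [5,10] + [5,6],
  ∂[2,4,8] = [4,8] − [2,8] + [2,4].
As a 20×20 matrix over Z this has rank 12, with invariant factors (1,1,1,1,1,1,1,1,1,1,1,1).

∂_3: C_3 → C_2 sends each 3-simplex σ to the alternating sum Σ_i (−1)^i (σ with its i-th vertex removed). For instance
  ∂[5,7,9,10] = [7,9,10] − [5,9,10] + [5,7,10] − [5,7,9],
  ∂[2,3,4,8] = [3,4,8] − [2,4,8] + [2,3,8] − [2,3,4].
As a 20×10 matrix over Z this has rank 8, with invariant factors (1,1,1,1,1,1,1,1).

From H_k ≅ ker(∂_k) / im(∂_{k+1}) we obtain:

  H_1: rank ker ∂_1 − rank ∂_2 = (20 − 8) − 12 = 0, and the invariant factors of ∂_2 are all 1, so H_1 ≅ 0.

(K is a triangulation of the disjoint union of the 3-sphere S^3 and the 3-sphere S^3.)

H_1 = 0.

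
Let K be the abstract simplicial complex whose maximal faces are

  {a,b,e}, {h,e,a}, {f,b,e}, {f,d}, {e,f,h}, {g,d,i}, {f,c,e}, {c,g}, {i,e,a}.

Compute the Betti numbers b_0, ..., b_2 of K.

We work with the vertex ordering a < b < c < d < e < f < g < h < i. The simplices of K, each written with vertices in increasing order, are:

  0-simplices (9): a, b, c, d, e, f, g, h, i
  1-simplices (17): ab, ae, ah, ai, be, bf, ce, cf, cg, df, dg, di, ef, eh, ei, fh, gi
  2-simplices (7): abe, aeh, aei, bef, cef, dgi, efh

so the chain groups are C_0 ≅ Z^9, C_1 ≅ Z^17, C_2 ≅ Z^7.

Boundary ∂_1: C_1 → C_0 maps an edge to its endpoints' difference, ∂[p,q] = q − p. For instance
  ∂di = i − d.
The 9×17 boundary matrix has rank 8 and Smith normal form diag(1,1,1,1,1,1,1,1).

∂_2: C_2 → C_1 maps a triangle to the signed sum of its edges. For instance
  ∂bef = ef − bf + be,
  ∂dgi = gi − di + dg.
As a 17×7 matrix over Z this has rank 7, with invariant factors (1,1,1,1,1,1,1).

Computing H_k = (kernel of ∂_k) / (image of ∂_{k+1}):

  H_0: rank C_0 − rank ∂_1 = 9 − 8 = 1, and the invariant factors of ∂_1 are all 1, so H_0 = Z.
  H_1: rank ker ∂_1 − rank ∂_2 = (17 − 8) − 7 = 2, and the invariant factors of ∂_2 are all 1, so H_1 = Z^2.
  H_2: rank ker ∂_2 − rank ∂_3 = (7 − 7) − 0 = 0, and there is no ∂_3, so H_2 = 0.

Hence the Betti numbers are b_0 = 1, b_1 = 2, b_2 = 0.

b_0 = 1, b_1 = 2, b_2 = 0.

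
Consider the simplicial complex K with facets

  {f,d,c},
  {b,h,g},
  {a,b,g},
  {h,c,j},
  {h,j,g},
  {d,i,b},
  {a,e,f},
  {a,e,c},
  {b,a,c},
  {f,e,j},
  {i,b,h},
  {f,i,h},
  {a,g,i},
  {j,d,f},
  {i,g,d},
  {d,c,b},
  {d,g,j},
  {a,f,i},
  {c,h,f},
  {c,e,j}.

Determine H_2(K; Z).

H_2 ≅ 0.

K has 10 vertices, 30 edges, 20 triangles.
rank ∂_2 = 20, rank ∂_3 = 0 ⇒ b_2 = 20 − 20 − 0 = 0. So H_2 ≅ 0.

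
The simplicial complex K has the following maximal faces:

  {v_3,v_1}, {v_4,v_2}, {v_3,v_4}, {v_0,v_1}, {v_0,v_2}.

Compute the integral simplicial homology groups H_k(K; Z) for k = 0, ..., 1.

H_0 = Z,  H_1 = Z.

Take the total order v_0 < v_1 < v_2 < v_3 < v_4 on the vertex set. Then K (dimension 1) consists of the simplices:

  0-simplices (5): [v_0], [v_1], [v_2], [v_3], [v_4]
  1-simplices (5): [v_0,v_1], [v_0,v_2], [v_1,v_3], [v_2,v_4], [v_3,v_4]

so the chain groups are C_0 ≅ Z^5, C_1 ≅ Z^5.

The boundary map ∂_1: C_1 → C_0 is given by ∂[p,q] = [q] − [p]. For instance
  ∂[v_3,v_4] = [v_4] − [v_3].
The resulting 5×5 matrix has rank 4, and its Smith normal form has invariant factors (1,1,1,1).

From H_k ≅ ker(∂_k) / im(∂_{k+1}) we obtain:

  H_0: rank C_0 − rank ∂_1 = 5 − 4 = 1, and the invariant factors of ∂_1 are all 1, so H_0 ≅ Z.
  H_1: rank ker ∂_1 − rank ∂_2 = (5 − 4) − 0 = 1, and there is no ∂_2, so H_1 ≅ Z.

As a check, the Euler characteristic is 5 − 5 = 0, which agrees with 1 − 1 = 0.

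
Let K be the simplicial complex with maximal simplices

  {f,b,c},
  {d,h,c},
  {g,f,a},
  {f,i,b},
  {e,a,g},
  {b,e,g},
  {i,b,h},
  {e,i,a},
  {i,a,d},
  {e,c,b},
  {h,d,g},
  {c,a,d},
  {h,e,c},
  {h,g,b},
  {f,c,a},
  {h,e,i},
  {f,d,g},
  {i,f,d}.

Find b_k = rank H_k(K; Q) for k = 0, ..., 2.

Fix the vertex order a < b < c < d < e < f < g < h < i and write every simplex with vertices in increasing order. Then dim K = 2 and the simplices of K are:

  0-simplices (9): a, b, c, d, e, f, g, h, i
  1-simplices (27): ac, ad, ae, af, ag, ai, bc, be, bf, bg, bh, bi, cd, ce, cf, ch, df, dg, dh, di, eg, eh, ei, fg, fi, gh, hi
  2-simplices (18): acd, acf, adi, aeg, aei, afg, bce, bcf, beg, bfi, bgh, bhi, cdh, ceh, dfg, dfi, dgh, ehi

Hence C_0 ≅ Z^9, C_1 ≅ Z^27, C_2 ≅ Z^18.

∂_1: C_1 → C_0 is given by ∂[p,q] = [q] − [p].
As a 9×27 matrix over Z this has rank 8, with invariant factors (1,1,1,1,1,1,1,1).

∂_2: C_2 → C_1 maps a triangle to the signed sum of its edges. For instance
  ∂aeg = eg − ag + ae,
  ∂acd = cd − ad + ac.
This gives a 27×18 integer matrix of rank 18; reducing to Smith normal form yields diagonal entries (1,1,1,1,1,1,1,1,1,1,1,1,1,1,1,1,1,2).

From H_k ≅ ker(∂_k) / im(∂_{k+1}) we obtain:

  H_0: rank C_0 − rank ∂_1 = 9 − 8 = 1, and the invariant factors of ∂_1 are all 1, so H_0 ≅ Z.
  H_1: rank ker ∂_1 − rank ∂_2 = (27 − 8) − 18 = 1, and ∂_2 has invariant factor 2 > 1, so H_1 ≅ Z ⊕ Z/2.
  H_2: rank ker ∂_2 − rank ∂_3 = (18 − 18) − 0 = 0, and there is no ∂_3, so H_2 ≅ 0.

(K is a triangulation of the Klein bottle.)

Hence the Betti numbers are b_0 = 1, b_1 = 1, b_2 = 0.

b_0 = 1, b_1 = 1, b_2 = 0.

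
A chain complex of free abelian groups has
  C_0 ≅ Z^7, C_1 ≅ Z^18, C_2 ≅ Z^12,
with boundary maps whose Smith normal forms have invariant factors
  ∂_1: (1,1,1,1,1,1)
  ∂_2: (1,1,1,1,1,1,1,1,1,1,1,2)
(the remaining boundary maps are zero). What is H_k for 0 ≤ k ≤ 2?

H_0 ≅ Z,  H_1 ≅ Z_2,  H_2 = 0.

H_0: b_0 = 7 − 0 − 6 = 1; torsion from ∂_1 factors > 1: none. So H_0 ≅ Z.
H_1: b_1 = 18 − 6 − 12 = 0; torsion from ∂_2 factors > 1: [2]. So H_1 ≅ Z_2.
H_2: b_2 = 12 − 12 − 0 = 0; torsion from ∂_3 factors > 1: none. So H_2 ≅ 0.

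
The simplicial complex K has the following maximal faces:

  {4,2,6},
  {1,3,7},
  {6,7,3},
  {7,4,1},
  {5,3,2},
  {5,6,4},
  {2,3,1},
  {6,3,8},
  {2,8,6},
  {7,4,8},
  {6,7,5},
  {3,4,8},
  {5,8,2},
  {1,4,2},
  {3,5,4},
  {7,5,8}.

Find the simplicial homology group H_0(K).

H_0 = Z.

Take the total order 1 < 2 < 3 < 4 < 5 < 6 < 7 < 8 on the vertex set. Then K (dimension 2) consists of the simplices:

  0-simplices (8): [1], [2], [3], [4], [5], [6], [7], [8]
  1-simplices (24): (24 of them)
  2-simplices (16): [1,2,3], [1,2,4], [1,3,7], [1,4,7], [2,3,5], [2,4,6], [2,5,8], [2,6,8], [3,4,5], [3,4,8], [3,6,7], [3,6,8], [4,5,6], [4,7,8], [5,6,7], [5,7,8]

giving chain groups C_0 ≅ Z^8, C_1 ≅ Z^24, C_2 ≅ Z^16.

Boundary ∂_1: C_1 → C_0 is given by ∂[p,q] = [q] − [p]. For instance
  ∂[3,4] = [4] − [3].
The 8×24 boundary matrix has rank 7 and Smith normal form diag(1,1,1,1,1,1,1).

The boundary map ∂_2: C_2 → C_1 acts by ∂[p,q,r] = [q,r] − [p,r] + [p,q]. For instance
  ∂[5,7,8] = [7,8] − [5,8] + [5,7],
  ∂[2,3,5] = [3,5] − [2,5] + [2,3].
The resulting 24×16 matrix has rank 15, and its Smith normal form has invariant factors (1,1,1,1,1,1,1,1,1,1,1,1,1,1,1).

Computing H_k = (kernel of ∂_k) / (image of ∂_{k+1}):

  H_0: rank C_0 − rank ∂_1 = 8 − 7 = 1, and the invariant factors of ∂_1 are all 1, so H_0 = Z.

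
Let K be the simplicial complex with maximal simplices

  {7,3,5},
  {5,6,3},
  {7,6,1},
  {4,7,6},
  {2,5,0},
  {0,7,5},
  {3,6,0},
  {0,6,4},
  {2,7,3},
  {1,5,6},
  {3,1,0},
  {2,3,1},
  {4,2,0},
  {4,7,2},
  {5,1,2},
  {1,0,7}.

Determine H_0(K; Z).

H_0 = Z.

K has 8 vertices, 24 edges, 16 triangles.
rank ∂_0 = 0, rank ∂_1 = 7 ⇒ b_0 = 8 − 0 − 7 = 1; all invariant factors of ∂_1 are 1 so no torsion. So H_0 = Z.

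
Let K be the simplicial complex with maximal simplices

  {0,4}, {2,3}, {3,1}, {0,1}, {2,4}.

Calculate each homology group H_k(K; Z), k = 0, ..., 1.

H_0 = Z,  H_1 = Z.

Order the vertices as 0 < 1 < 2 < 3 < 4. Listing each simplex with vertices in this order, K has dimension 1 with simplices:

  0-simplices (5): [0], [1], [2], [3], [4]
  1-simplices (5): [0,1], [0,4], [1,3], [2,3], [2,4]

Hence C_0 ≅ Z^5, C_1 ≅ Z^5.

Boundary ∂_1: C_1 → C_0 maps an edge to its endpoints' difference, ∂[p,q] = q − p. For instance
  ∂[0,1] = [1] − [0].
The 5×5 boundary matrix has rank 4 and Smith normal form diag(1,1,1,1).

Reading off H_k = ker ∂_k / im ∂_{k+1}:

  H_0: rank C_0 − rank ∂_1 = 5 − 4 = 1, and the invariant factors of ∂_1 are all 1, so H_0 ≅ Z.
  H_1: rank ker ∂_1 − rank ∂_2 = (5 − 4) − 0 = 1, and there is no ∂_2, so H_1 ≅ Z.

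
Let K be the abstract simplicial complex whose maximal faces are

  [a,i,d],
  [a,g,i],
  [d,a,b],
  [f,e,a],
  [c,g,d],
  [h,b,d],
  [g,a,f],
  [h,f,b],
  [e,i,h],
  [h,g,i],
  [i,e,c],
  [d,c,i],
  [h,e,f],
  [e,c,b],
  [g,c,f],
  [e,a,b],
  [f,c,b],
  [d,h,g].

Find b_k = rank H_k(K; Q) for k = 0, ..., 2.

We work with the vertex ordering a < b < c < d < e < f < g < h < i. The simplices of K, each written with vertices in increasing order, are:

  0-simplices (9): a, b, c, d, e, f, g, h, i
  1-simplices (27): ab, ad, ae, af, ag, ai, bc, bd, be, bf, bh, cd, ce, cf, cg, ci, dg, dh, di, ef, eh, ei, fg, fh, gh, gi, hi
  2-simplices (18): abd, abe, adi, aef, afg, agi, bce, bcf, bdh, bfh, cdg, cdi, cei, cfg, dgh, efh, ehi, ghi

Hence C_0 ≅ Z^9, C_1 ≅ Z^27, C_2 ≅ Z^18.

The boundary map ∂_1: C_1 → C_0 sends each edge [p,q] (with p < q) to q − p. For instance
  ∂ce = e − c.
The 9×27 boundary matrix has rank 8 and Smith normal form diag(1,1,1,1,1,1,1,1).

∂_2: C_2 → C_1 acts by ∂[p,q,r] = [q,r] − [p,r] + [p,q]. For instance
  ∂bfh = fh − bh + bf,
  ∂bce = ce − be + bc.
As a 27×18 matrix over Z this has rank 18, with invariant factors (1,1,1,1,1,1,1,1,1,1,1,1,1,1,1,1,1,2).

Reading off H_k = ker ∂_k / im ∂_{k+1}:

  H_0: rank C_0 − rank ∂_1 = 9 − 8 = 1, and the invariant factors of ∂_1 are all 1, so H_0 = Z.
  H_1: rank ker ∂_1 − rank ∂_2 = (27 − 8) − 18 = 1, and ∂_2 has invariant factor 2 > 1, so H_1 = Z ⊕ Z/2Z.
  H_2: rank ker ∂_2 − rank ∂_3 = (18 − 18) − 0 = 0, and there is no ∂_3, so H_2 = 0.

As a check, the Euler characteristic is 9 − 27 + 18 = 0, which agrees with 1 − 1 + 0 = 0.
(K is a triangulation of the Klein bottle.)

Hence the Betti numbers are b_0 = 1, b_1 = 1, b_2 = 0.

b_0 = 1, b_1 = 1, b_2 = 0.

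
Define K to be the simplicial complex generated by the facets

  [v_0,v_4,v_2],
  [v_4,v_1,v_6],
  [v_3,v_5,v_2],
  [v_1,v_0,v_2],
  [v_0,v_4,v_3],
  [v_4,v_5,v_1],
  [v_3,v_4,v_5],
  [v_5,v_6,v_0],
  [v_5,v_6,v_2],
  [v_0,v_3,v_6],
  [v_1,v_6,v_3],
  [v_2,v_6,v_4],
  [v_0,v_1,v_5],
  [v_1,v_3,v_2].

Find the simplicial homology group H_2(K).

H_2 = Z.

Order the vertices as v_0 < v_1 < v_2 < v_3 < v_4 < v_5 < v_6. Listing each simplex with vertices in this order, K has dimension 2 with simplices:

  0-simplices (7): [v_0], [v_1], [v_2], [v_3], [v_4], [v_5], [v_6]
  1-simplices (21): (21 of them)
  2-simplices (14): (14 of them)

so the chain groups are C_0 ≅ Z^7, C_1 ≅ Z^21, C_2 ≅ Z^14.

The boundary map ∂_1: C_1 → C_0 maps an edge to its endpoints' difference, ∂[p,q] = q − p. For instance
  ∂[v_0,v_6] = [v_6] − [v_0].
The 7×21 boundary matrix has rank 6 and Smith normal form diag(1,1,1,1,1,1).

The boundary map ∂_2: C_2 → C_1 acts by ∂[p,q,r] = [q,r] − [p,r] + [p,q]. For instance
  ∂[v_0,v_3,v_6] = [v_3,v_6] − [v_0,v_6] + [v_0,v_3],
  ∂[v_1,v_4,v_5] = [v_4,v_5] − [v_1,v_5] + [v_1,v_4].
This gives a 21×14 integer matrix of rank 13; reducing to Smith normal form yields diagonal entries (1,1,1,1,1,1,1,1,1,1,1,1,1).

Computing H_k = (kernel of ∂_k) / (image of ∂_{k+1}):

  H_2: rank ker ∂_2 − rank ∂_3 = (14 − 13) − 0 = 1, and there is no ∂_3, so H_2 = Z.

(K is a triangulation of the torus T^2.)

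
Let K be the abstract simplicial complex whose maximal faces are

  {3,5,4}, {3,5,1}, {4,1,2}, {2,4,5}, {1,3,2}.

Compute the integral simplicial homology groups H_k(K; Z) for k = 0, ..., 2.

Order the vertices as 1 < 2 < 3 < 4 < 5. Listing each simplex with vertices in this order, K has dimension 2 with simplices:

  0-simplices (5): [1], [2], [3], [4], [5]
  1-simplices (10): [1,2], [1,3], [1,4], [1,5], [2,3], [2,4], [2,5], [3,4], [3,5], [4,5]
  2-simplices (5): [1,2,3], [1,2,4], [1,3,5], [2,4,5], [3,4,5]

so the chain groups are C_0 ≅ Z^5, C_1 ≅ Z^10, C_2 ≅ Z^5.

∂_1: C_1 → C_0 maps an edge to its endpoints' difference, ∂[p,q] = q − p. For instance
  ∂[3,5] = [5] − [3].
The 5×10 boundary matrix has rank 4 and Smith normal form diag(1,1,1,1).

Boundary ∂_2: C_2 → C_1 sends each 2-simplex [p,q,r] to [q,r] − [p,r] + [p,q]. For instance
  ∂[1,3,5] = [3,5] − [1,5] + [1,3],
  ∂[1,2,4] = [2,4] − [1,4] + [1,2].
This gives a 10×5 integer matrix of rank 5; reducing to Smith normal form yields diagonal entries (1,1,1,1,1).

Computing H_k = (kernel of ∂_k) / (image of ∂_{k+1}):

  H_0: rank C_0 − rank ∂_1 = 5 − 4 = 1, and the invariant factors of ∂_1 are all 1, so H_0 = Z.
  H_1: rank ker ∂_1 − rank ∂_2 = (10 − 4) − 5 = 1, and the invariant factors of ∂_2 are all 1, so H_1 = Z.
  H_2: rank ker ∂_2 − rank ∂_3 = (5 − 5) − 0 = 0, and there is no ∂_3, so H_2 = 0.

H_0 ≅ Z,  H_1 ≅ Z,  H_2 = 0.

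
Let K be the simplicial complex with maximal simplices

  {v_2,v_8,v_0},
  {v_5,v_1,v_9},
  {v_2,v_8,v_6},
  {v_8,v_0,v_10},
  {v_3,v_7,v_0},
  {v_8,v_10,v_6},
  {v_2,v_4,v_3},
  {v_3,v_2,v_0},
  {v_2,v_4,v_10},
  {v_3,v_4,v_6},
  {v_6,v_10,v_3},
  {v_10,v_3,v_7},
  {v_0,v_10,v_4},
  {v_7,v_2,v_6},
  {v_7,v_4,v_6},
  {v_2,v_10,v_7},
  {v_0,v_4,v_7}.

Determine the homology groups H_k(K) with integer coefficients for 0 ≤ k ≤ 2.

H_0 ≅ Z^2,  H_1 ≅ Z^2,  H_2 ≅ Z.

We work with the vertex ordering v_0 < v_1 < v_2 < v_3 < v_4 < v_5 < v_6 < v_7 < v_8 < v_9 < v_10. The simplices of K, each written with vertices in increasing order, are:

  0-simplices (11): [v_0], [v_1], [v_2], [v_3], [v_4], [v_5], [v_6], [v_7], [v_8], [v_9], [v_10]
  1-simplices (27): (27 of them)
  2-simplices (17): (17 of them)

so the chain groups are C_0 ≅ Z^11, C_1 ≅ Z^27, C_2 ≅ Z^17.

Boundary ∂_1: C_1 → C_0 sends each edge [p,q] (with p < q) to q − p. For instance
  ∂[v_3,v_7] = [v_7] − [v_3].
This gives a 11×27 integer matrix of rank 9; reducing to Smith normal form yields diagonal entries (1,1,1,1,1,1,1,1,1).

∂_2: C_2 → C_1 sends each 2-simplex [p,q,r] to [q,r] − [p,r] + [p,q]. For instance
  ∂[v_6,v_8,v_10] = [v_8,v_10] − [v_6,v_10] + [v_6,v_8],
  ∂[v_0,v_3,v_7] = [v_3,v_7] − [v_0,v_7] + [v_0,v_3].
This gives a 27×17 integer matrix of rank 16; reducing to Smith normal form yields diagonal entries (1,1,1,1,1,1,1,1,1,1,1,1,1,1,1,1).

Reading off H_k = ker ∂_k / im ∂_{k+1}:

  H_0: rank C_0 − rank ∂_1 = 11 − 9 = 2, and the invariant factors of ∂_1 are all 1, so H_0 ≅ Z^2.
  H_1: rank ker ∂_1 − rank ∂_2 = (27 − 9) − 16 = 2, and the invariant factors of ∂_2 are all 1, so H_1 ≅ Z^2.
  H_2: rank ker ∂_2 − rank ∂_3 = (17 − 16) − 0 = 1, and there is no ∂_3, so H_2 ≅ Z.

As a check, the Euler characteristic is 11 − 27 + 17 = 1, which agrees with 2 − 2 + 1 = 1.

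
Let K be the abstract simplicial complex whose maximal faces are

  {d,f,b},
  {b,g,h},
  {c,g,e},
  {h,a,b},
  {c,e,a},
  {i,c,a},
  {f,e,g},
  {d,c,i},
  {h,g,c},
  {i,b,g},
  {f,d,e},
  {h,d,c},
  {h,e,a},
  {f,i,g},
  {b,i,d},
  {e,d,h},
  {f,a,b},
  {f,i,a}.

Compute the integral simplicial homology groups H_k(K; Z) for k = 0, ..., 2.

We work with the vertex ordering a < b < c < d < e < f < g < h < i. The simplices of K, each written with vertices in increasing order, are:

  0-simplices (9): a, b, c, d, e, f, g, h, i
  1-simplices (27): ab, ac, ae, af, ah, ai, bd, bf, bg, bh, bi, cd, ce, cg, ch, ci, de, df, dh, di, ef, eg, eh, fg, fi, gh, gi
  2-simplices (18): abf, abh, ace, aci, aeh, afi, bdf, bdi, bgh, bgi, cdh, cdi, ceg, cgh, def, deh, efg, fgi

so the chain groups are C_0 ≅ Z^9, C_1 ≅ Z^27, C_2 ≅ Z^18.

The boundary map ∂_1: C_1 → C_0 maps an edge to its endpoints' difference, ∂[p,q] = q − p.
The resulting 9×27 matrix has rank 8, and its Smith normal form has invariant factors (1,1,1,1,1,1,1,1).

∂_2: C_2 → C_1 maps a triangle to the signed sum of its edges. For instance
  ∂ace = ce − ae + ac,
  ∂bdf = df − bf + bd.
The 27×18 boundary matrix has rank 18 and Smith normal form diag(1,1,1,1,1,1,1,1,1,1,1,1,1,1,1,1,1,2).

Computing H_k = (kernel of ∂_k) / (image of ∂_{k+1}):

  H_0: rank C_0 − rank ∂_1 = 9 − 8 = 1, and the invariant factors of ∂_1 are all 1, so H_0 = Z.
  H_1: rank ker ∂_1 − rank ∂_2 = (27 − 8) − 18 = 1, and ∂_2 has invariant factor 2 > 1, so H_1 = Z ⊕ Z/2.
  H_2: rank ker ∂_2 − rank ∂_3 = (18 − 18) − 0 = 0, and there is no ∂_3, so H_2 = 0.

(K is a triangulation of the Klein bottle.)

H_0 = Z,  H_1 = Z ⊕ Z/2,  H_2 = 0.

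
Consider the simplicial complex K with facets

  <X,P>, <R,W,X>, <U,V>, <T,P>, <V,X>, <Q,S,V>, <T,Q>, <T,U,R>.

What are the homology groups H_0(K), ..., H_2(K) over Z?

K has 9 vertices, 14 edges, 3 triangles.
rank ∂_0 = 0, rank ∂_1 = 8 ⇒ b_0 = 9 − 0 − 8 = 1; all invariant factors of ∂_1 are 1 so no torsion. So H_0 = Z.
rank ∂_1 = 8, rank ∂_2 = 3 ⇒ b_1 = 14 − 8 − 3 = 3; all invariant factors of ∂_2 are 1 so no torsion. So H_1 = Z^3.
rank ∂_2 = 3, rank ∂_3 = 0 ⇒ b_2 = 3 − 3 − 0 = 0. So H_2 = 0.

H_0 ≅ Z,  H_1 ≅ Z^3,  H_2 = 0.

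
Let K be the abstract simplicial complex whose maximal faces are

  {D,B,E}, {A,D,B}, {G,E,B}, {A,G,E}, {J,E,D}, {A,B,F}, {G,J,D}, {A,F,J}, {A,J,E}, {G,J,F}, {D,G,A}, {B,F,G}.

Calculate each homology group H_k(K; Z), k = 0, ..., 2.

H_0 = Z,  H_1 = Z/2,  H_2 = 0.

K has 7 vertices, 18 edges, 12 triangles.
rank ∂_0 = 0, rank ∂_1 = 6 ⇒ b_0 = 7 − 0 − 6 = 1; all invariant factors of ∂_1 are 1 so no torsion. So H_0 = Z.
rank ∂_1 = 6, rank ∂_2 = 12 ⇒ b_1 = 18 − 6 − 12 = 0; ∂_2 has invariant factor(s) [2] giving torsion. So H_1 = Z/2.
rank ∂_2 = 12, rank ∂_3 = 0 ⇒ b_2 = 12 − 12 − 0 = 0. So H_2 = 0.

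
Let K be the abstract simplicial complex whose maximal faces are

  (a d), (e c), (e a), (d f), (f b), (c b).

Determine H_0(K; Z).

H_0 = Z.

We work with the vertex ordering a < b < c < d < e < f. The simplices of K, each written with vertices in increasing order, are:

  0-simplices (6): a, b, c, d, e, f
  1-simplices (6): ad, ae, bc, bf, ce, df

giving chain groups C_0 ≅ Z^6, C_1 ≅ Z^6.

Boundary ∂_1: C_1 → C_0 maps an edge to its endpoints' difference, ∂[p,q] = q − p. For instance
  ∂ce = e − c.
As a 6×6 matrix over Z this has rank 5, with invariant factors (1,1,1,1,1).

From H_k ≅ ker(∂_k) / im(∂_{k+1}) we obtain:

  H_0: rank C_0 − rank ∂_1 = 6 − 5 = 1, and the invariant factors of ∂_1 are all 1, so H_0 = Z.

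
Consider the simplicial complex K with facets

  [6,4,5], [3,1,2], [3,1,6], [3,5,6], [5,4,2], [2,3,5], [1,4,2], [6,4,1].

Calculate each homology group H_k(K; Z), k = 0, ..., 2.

Fix the vertex order 1 < 2 < 3 < 4 < 5 < 6 and write every simplex with vertices in increasing order. Then dim K = 2 and the simplices of K are:

  0-simplices (6): [1], [2], [3], [4], [5], [6]
  1-simplices (12): [1,2], [1,3], [1,4], [1,6], [2,3], [2,4], [2,5], [3,5], [3,6], [4,5], [4,6], [5,6]
  2-simplices (8): [1,2,3], [1,2,4], [1,3,6], [1,4,6], [2,3,5], [2,4,5], [3,5,6], [4,5,6]

giving chain groups C_0 ≅ Z^6, C_1 ≅ Z^12, C_2 ≅ Z^8.

∂_1: C_1 → C_0 maps an edge to its endpoints' difference, ∂[p,q] = q − p. For instance
  ∂[4,5] = [5] − [4].
As a 6×12 matrix over Z this has rank 5, with invariant factors (1,1,1,1,1).

∂_2: C_2 → C_1 sends each 2-simplex [p,q,r] to [q,r] − [p,r] + [p,q]. For instance
  ∂[1,4,6] = [4,6] − [1,6] + [1,4],
  ∂[4,5,6] = [5,6] − [4,6] + [4,5].
As a 12×8 matrix over Z this has rank 7, with invariant factors (1,1,1,1,1,1,1).

From H_k ≅ ker(∂_k) / im(∂_{k+1}) we obtain:

  H_0: rank C_0 − rank ∂_1 = 6 − 5 = 1, and the invariant factors of ∂_1 are all 1, so H_0 ≅ Z.
  H_1: rank ker ∂_1 − rank ∂_2 = (12 − 5) − 7 = 0, and the invariant factors of ∂_2 are all 1, so H_1 ≅ 0.
  H_2: rank ker ∂_2 − rank ∂_3 = (8 − 7) − 0 = 1, and there is no ∂_3, so H_2 ≅ Z.

H_0 = Z,  H_1 = 0,  H_2 = Z.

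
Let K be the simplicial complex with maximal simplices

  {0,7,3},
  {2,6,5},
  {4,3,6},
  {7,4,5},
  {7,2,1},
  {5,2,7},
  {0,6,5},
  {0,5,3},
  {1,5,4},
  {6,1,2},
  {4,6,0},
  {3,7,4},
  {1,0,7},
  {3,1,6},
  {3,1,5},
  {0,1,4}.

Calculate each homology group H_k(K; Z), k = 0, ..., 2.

H_0 = Z,  H_1 = Z^2,  H_2 = Z.

Order the vertices as 0 < 1 < 2 < 3 < 4 < 5 < 6 < 7. Listing each simplex with vertices in this order, K has dimension 2 with simplices:

  0-simplices (8): [0], [1], [2], [3], [4], [5], [6], [7]
  1-simplices (24): (24 of them)
  2-simplices (16): [0,1,4], [0,1,7], [0,3,5], [0,3,7], [0,4,6], [0,5,6], [1,2,6], [1,2,7], [1,3,5], [1,3,6], [1,4,5], [2,5,6], [2,5,7], [3,4,6], [3,4,7], [4,5,7]

so the chain groups are C_0 ≅ Z^8, C_1 ≅ Z^24, C_2 ≅ Z^16.

Boundary ∂_1: C_1 → C_0 maps an edge to its endpoints' difference, ∂[p,q] = q − p.
This gives a 8×24 integer matrix of rank 7; reducing to Smith normal form yields diagonal entries (1,1,1,1,1,1,1).

∂_2: C_2 → C_1 maps a triangle to the signed sum of its edges. For instance
  ∂[2,5,7] = [5,7] − [2,7] + [2,5],
  ∂[2,5,6] = [5,6] − [2,6] + [2,5].
The resulting 24×16 matrix has rank 15, and its Smith normal form has invariant factors (1,1,1,1,1,1,1,1,1,1,1,1,1,1,1).

From H_k ≅ ker(∂_k) / im(∂_{k+1}) we obtain:

  H_0: rank C_0 − rank ∂_1 = 8 − 7 = 1, and the invariant factors of ∂_1 are all 1, so H_0 ≅ Z.
  H_1: rank ker ∂_1 − rank ∂_2 = (24 − 7) − 15 = 2, and the invariant factors of ∂_2 are all 1, so H_1 ≅ Z^2.
  H_2: rank ker ∂_2 − rank ∂_3 = (16 − 15) − 0 = 1, and there is no ∂_3, so H_2 ≅ Z.

As a check, the Euler characteristic is 8 − 24 + 16 = 0, which agrees with 1 − 2 + 1 = 0.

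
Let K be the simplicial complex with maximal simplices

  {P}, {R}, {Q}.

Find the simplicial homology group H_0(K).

Order the vertices as P < Q < R. Listing each simplex with vertices in this order, K has dimension 0 with simplices:

  0-simplices (3): P, Q, R

so the chain groups are C_0 ≅ Z^3.

From H_k ≅ ker(∂_k) / im(∂_{k+1}) we obtain:

  H_0: rank C_0 − rank ∂_1 = 3 − 0 = 3, and there is no ∂_1, so H_0 = Z^3.

(K is a triangulation of a set of 3 points.)

H_0 = Z^3.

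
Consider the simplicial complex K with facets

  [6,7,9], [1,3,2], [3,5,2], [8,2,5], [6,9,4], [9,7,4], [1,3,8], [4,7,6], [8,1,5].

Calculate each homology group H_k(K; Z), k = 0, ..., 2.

K has 9 vertices, 16 edges, 9 triangles.
rank ∂_0 = 0, rank ∂_1 = 7 ⇒ b_0 = 9 − 0 − 7 = 2; all invariant factors of ∂_1 are 1 so no torsion. So H_0 = Z^2.
rank ∂_1 = 7, rank ∂_2 = 8 ⇒ b_1 = 16 − 7 − 8 = 1; all invariant factors of ∂_2 are 1 so no torsion. So H_1 = Z.
rank ∂_2 = 8, rank ∂_3 = 0 ⇒ b_2 = 9 − 8 − 0 = 1. So H_2 = Z.

H_0 = Z^2,  H_1 = Z,  H_2 = Z.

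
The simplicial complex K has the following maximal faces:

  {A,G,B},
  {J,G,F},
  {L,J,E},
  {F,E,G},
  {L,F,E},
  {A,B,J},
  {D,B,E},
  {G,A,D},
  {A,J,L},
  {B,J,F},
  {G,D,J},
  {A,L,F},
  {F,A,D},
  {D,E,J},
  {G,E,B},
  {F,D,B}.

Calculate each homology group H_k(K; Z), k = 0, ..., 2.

We work with the vertex ordering A < B < D < E < F < G < J < L. The simplices of K, each written with vertices in increasing order, are:

  0-simplices (8): A, B, D, E, F, G, J, L
  1-simplices (24): AB, AD, AF, AG, AJ, AL, BD, BE, BF, BG, BJ, DE, DF, DG, DJ, EF, EG, EJ, EL, FG, FJ, FL, GJ, JL
  2-simplices (16): ABG, ABJ, ADF, ADG, AFL, AJL, BDE, BDF, BEG, BFJ, DEJ, DGJ, EFG, EFL, EJL, FGJ

giving chain groups C_0 ≅ Z^8, C_1 ≅ Z^24, C_2 ≅ Z^16.

Boundary ∂_1: C_1 → C_0 maps an edge to its endpoints' difference, ∂[p,q] = q − p.
The 8×24 boundary matrix has rank 7 and Smith normal form diag(1,1,1,1,1,1,1).

Boundary ∂_2: C_2 → C_1 maps a triangle to the signed sum of its edges. For instance
  ∂EJL = JL − EL + EJ,
  ∂ABJ = BJ − AJ + AB.
As a 24×16 matrix over Z this has rank 15, with invariant factors (1,1,1,1,1,1,1,1,1,1,1,1,1,1,1).

Computing H_k = (kernel of ∂_k) / (image of ∂_{k+1}):

  H_0: rank C_0 − rank ∂_1 = 8 − 7 = 1, and the invariant factors of ∂_1 are all 1, so H_0 = Z.
  H_1: rank ker ∂_1 − rank ∂_2 = (24 − 7) − 15 = 2, and the invariant factors of ∂_2 are all 1, so H_1 = Z^2.
  H_2: rank ker ∂_2 − rank ∂_3 = (16 − 15) − 0 = 1, and there is no ∂_3, so H_2 = Z.

(K is a triangulation of the torus T^2.)

H_0 = Z,  H_1 = Z^2,  H_2 = Z.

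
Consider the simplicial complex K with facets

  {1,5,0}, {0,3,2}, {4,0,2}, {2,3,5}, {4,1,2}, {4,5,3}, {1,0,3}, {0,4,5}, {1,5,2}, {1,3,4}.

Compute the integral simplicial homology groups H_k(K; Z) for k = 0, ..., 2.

Order the vertices as 0 < 1 < 2 < 3 < 4 < 5. Listing each simplex with vertices in this order, K has dimension 2 with simplices:

  0-simplices (6): [0], [1], [2], [3], [4], [5]
  1-simplices (15): [0,1], [0,2], [0,3], [0,4], [0,5], [1,2], [1,3], [1,4], [1,5], [2,3], [2,4], [2,5], [3,4], [3,5], [4,5]
  2-simplices (10): [0,1,3], [0,1,5], [0,2,3], [0,2,4], [0,4,5], [1,2,4], [1,2,5], [1,3,4], [2,3,5], [3,4,5]

giving chain groups C_0 ≅ Z^6, C_1 ≅ Z^15, C_2 ≅ Z^10.

The boundary map ∂_1: C_1 → C_0 sends each edge [p,q] (with p < q) to q − p. For instance
  ∂[2,3] = [3] − [2].
As a 6×15 matrix over Z this has rank 5, with invariant factors (1,1,1,1,1).

Boundary ∂_2: C_2 → C_1 maps a triangle to the signed sum of its edges. For instance
  ∂[2,3,5] = [3,5] − [2,5] + [2,3],
  ∂[0,2,3] = [2,3] − [0,3] + [0,2].
The 15×10 boundary matrix has rank 10 and Smith normal form diag(1,1,1,1,1,1,1,1,1,2).

From H_k ≅ ker(∂_k) / im(∂_{k+1}) we obtain:

  H_0: rank C_0 − rank ∂_1 = 6 − 5 = 1, and the invariant factors of ∂_1 are all 1, so H_0 ≅ Z.
  H_1: rank ker ∂_1 − rank ∂_2 = (15 − 5) − 10 = 0, and ∂_2 has invariant factor 2 > 1, so H_1 ≅ Z/2.
  H_2: rank ker ∂_2 − rank ∂_3 = (10 − 10) − 0 = 0, and there is no ∂_3, so H_2 ≅ 0.

As a check, the Euler characteristic is 6 − 15 + 10 = 1, which agrees with 1 − 0 + 0 = 1.

H_0 ≅ Z,  H_1 ≅ Z/2,  H_2 = 0.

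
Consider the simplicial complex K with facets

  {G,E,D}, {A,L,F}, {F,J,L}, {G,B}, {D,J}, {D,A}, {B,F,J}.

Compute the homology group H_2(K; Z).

Fix the vertex order A < B < D < E < F < G < J < L and write every simplex with vertices in increasing order. Then dim K = 2 and the simplices of K are:

  0-simplices (8): A, B, D, E, F, G, J, L
  1-simplices (13): AD, AF, AL, BF, BG, BJ, DE, DG, DJ, EG, FJ, FL, JL
  2-simplices (4): AFL, BFJ, DEG, FJL

so the chain groups are C_0 ≅ Z^8, C_1 ≅ Z^13, C_2 ≅ Z^4.

The boundary map ∂_1: C_1 → C_0 is given by ∂[p,q] = [q] − [p]. For instance
  ∂FL = L − F.
The 8×13 boundary matrix has rank 7 and Smith normal form diag(1,1,1,1,1,1,1).

The boundary map ∂_2: C_2 → C_1 sends each 2-simplex [p,q,r] to [q,r] − [p,r] + [p,q]. For instance
  ∂BFJ = FJ − BJ + BF,
  ∂FJL = JL − FL + FJ.
The resulting 13×4 matrix has rank 4, and its Smith normal form has invariant factors (1,1,1,1).

Reading off H_k = ker ∂_k / im ∂_{k+1}:

  H_2: rank ker ∂_2 − rank ∂_3 = (4 − 4) − 0 = 0, and there is no ∂_3, so H_2 ≅ 0.

H_2 ≅ 0.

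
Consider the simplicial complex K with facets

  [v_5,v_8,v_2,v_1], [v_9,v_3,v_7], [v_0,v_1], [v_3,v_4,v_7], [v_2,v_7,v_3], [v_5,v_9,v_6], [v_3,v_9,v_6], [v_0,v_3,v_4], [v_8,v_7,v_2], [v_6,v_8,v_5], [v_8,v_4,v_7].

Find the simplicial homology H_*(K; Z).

H_0 ≅ Z,  H_1 ≅ Z^2,  H_2 = 0,  H_3 = 0.

We work with the vertex ordering v_0 < v_1 < v_2 < v_3 < v_4 < v_5 < v_6 < v_7 < v_8 < v_9. The simplices of K, each written with vertices in increasing order, are:

  0-simplices (10): [v_0], [v_1], [v_2], [v_3], [v_4], [v_5], [v_6], [v_7], [v_8], [v_9]
  1-simplices (23): (23 of them)
  2-simplices (13): (13 of them)
  3-simplices (1): [v_1,v_2,v_5,v_8]

Hence C_0 ≅ Z^10, C_1 ≅ Z^23, C_2 ≅ Z^13, C_3 ≅ Z^1.

∂_1: C_1 → C_0 maps an edge to its endpoints' difference, ∂[p,q] = q − p.
The resulting 10×23 matrix has rank 9, and its Smith normal form has invariant factors (1,1,1,1,1,1,1,1,1).

∂_2: C_2 → C_1 maps a triangle to the signed sum of its edges. For instance
  ∂[v_5,v_6,v_9] = [v_6,v_9] − [v_5,v_9] + [v_5,v_6],
  ∂[v_3,v_4,v_7] = [v_4,v_7] − [v_3,v_7] + [v_3,v_4].
This gives a 23×13 integer matrix of rank 12; reducing to Smith normal form yields diagonal entries (1,1,1,1,1,1,1,1,1,1,1,1).

∂_3: C_3 → C_2 sends each 3-simplex σ to the alternating sum Σ_i (−1)^i (σ with its i-th vertex removed). For instance
  ∂[v_1,v_2,v_5,v_8] = [v_2,v_5,v_8] − [v_1,v_5,v_8] + [v_1,v_2,v_8] − [v_1,v_2,v_5].
This gives a 13×1 integer matrix of rank 1; reducing to Smith normal form yields diagonal entries (1).

Computing H_k = (kernel of ∂_k) / (image of ∂_{k+1}):

  H_0: rank C_0 − rank ∂_1 = 10 − 9 = 1, and the invariant factors of ∂_1 are all 1, so H_0 ≅ Z.
  H_1: rank ker ∂_1 − rank ∂_2 = (23 − 9) − 12 = 2, and the invariant factors of ∂_2 are all 1, so H_1 ≅ Z^2.
  H_2: rank ker ∂_2 − rank ∂_3 = (13 − 12) − 1 = 0, and the invariant factors of ∂_3 are all 1, so H_2 ≅ 0.
  H_3: rank ker ∂_3 − rank ∂_4 = (1 − 1) − 0 = 0, and there is no ∂_4, so H_3 ≅ 0.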